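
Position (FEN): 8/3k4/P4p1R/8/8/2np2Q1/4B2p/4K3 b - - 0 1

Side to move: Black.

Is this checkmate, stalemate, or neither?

Black to move; black king on d7.
In check: no.
Legal moves for Black include: Ke8, Kd8, Kc8, Ke7, Ke6, Kc6, Nd5, Nb5, Ne4, Na4, Nxe2, Na2, Nd1, Nb1, dxe2, f5, d2+, h1=Q+, ... (list truncated; more exist).
Black has legal moves and is not in check → neither.

neither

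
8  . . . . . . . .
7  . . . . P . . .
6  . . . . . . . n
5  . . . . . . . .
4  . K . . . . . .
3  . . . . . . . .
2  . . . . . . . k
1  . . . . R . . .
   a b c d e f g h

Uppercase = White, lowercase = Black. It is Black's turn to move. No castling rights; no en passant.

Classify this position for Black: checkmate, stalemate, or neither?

neither

Black to move; black king on h2.
In check: no.
Legal moves for Black: Ng8, Nf7, Nf5, Ng4, Kh3, Kg3, Kg2.
Black has 7 legal moves and is not in check → neither.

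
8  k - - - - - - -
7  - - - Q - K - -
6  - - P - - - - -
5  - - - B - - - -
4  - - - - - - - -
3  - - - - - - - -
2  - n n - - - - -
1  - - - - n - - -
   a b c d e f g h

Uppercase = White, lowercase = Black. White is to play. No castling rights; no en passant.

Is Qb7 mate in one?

yes

After Qb7: black king on a8; in check: yes, from the white queen on b7.
King squares — a7: attacked by Qb7; b7: attacked by Pc6; b8: attacked by Qb7.
Black has no legal moves → checkmate.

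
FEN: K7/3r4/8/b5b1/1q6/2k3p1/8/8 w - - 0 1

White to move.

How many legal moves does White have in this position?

White to move; king on a8.
In check: no.
Legal moves: none.
Count: 0.

0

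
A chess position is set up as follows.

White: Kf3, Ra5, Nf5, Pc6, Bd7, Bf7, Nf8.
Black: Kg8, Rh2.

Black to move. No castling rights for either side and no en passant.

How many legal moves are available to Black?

Black to move; king on g8.
In check: yes, from the white bishop on f7.
Legal moves: Kh8, Kxf8, Kxf7.
Count: 3.

3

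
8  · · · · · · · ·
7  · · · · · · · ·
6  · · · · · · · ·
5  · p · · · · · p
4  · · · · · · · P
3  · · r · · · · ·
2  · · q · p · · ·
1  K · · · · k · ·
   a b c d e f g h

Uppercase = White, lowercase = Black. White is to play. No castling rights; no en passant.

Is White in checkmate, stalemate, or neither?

stalemate

White to move; white king on a1.
In check: no.
King squares — b1: attacked by Qc2; a2: attacked by Qc2; b2: attacked by Qc2.
Legal moves for White: none.
Not in check and no legal moves → stalemate.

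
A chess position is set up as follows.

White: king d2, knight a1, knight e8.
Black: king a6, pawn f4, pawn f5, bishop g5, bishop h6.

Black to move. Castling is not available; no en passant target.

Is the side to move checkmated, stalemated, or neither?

Black to move; black king on a6.
In check: no.
Legal moves for Black: Bf8, Bg7, Kb7, Ka7, Kb6, Kb5, Ka5, Bd8, Be7, Bf6, Bh4, f3+.
Black has 12 legal moves and is not in check → neither.

neither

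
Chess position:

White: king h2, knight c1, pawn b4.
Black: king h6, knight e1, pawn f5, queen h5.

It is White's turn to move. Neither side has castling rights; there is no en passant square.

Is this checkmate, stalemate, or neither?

neither

White to move; white king on h2.
In check: yes, from the black queen on h5.
Legal moves for White: Kg3, Kg1.
White is in check but has 2 legal moves → neither.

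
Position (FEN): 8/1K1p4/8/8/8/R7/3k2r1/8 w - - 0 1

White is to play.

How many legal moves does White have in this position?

White to move; king on b7.
In check: no.
Legal moves: Kc8, Kb8, Ka8, Kc7, Ka7, Kb6, Ka6, Ra8, Ra7, Ra6, Ra5, Ra4, Rh3, Rg3, Rf3, Re3, Rd3+, Rc3, Rb3, Ra2+, Ra1.
Count: 21.

21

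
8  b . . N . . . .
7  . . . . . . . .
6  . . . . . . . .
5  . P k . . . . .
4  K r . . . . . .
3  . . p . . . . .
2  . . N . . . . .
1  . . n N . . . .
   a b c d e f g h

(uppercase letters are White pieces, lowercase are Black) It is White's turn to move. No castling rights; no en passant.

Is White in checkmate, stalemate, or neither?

White to move; white king on a4.
In check: yes, from the black rook on b4.
Legal moves for White: Ka5, Ka3, Nxb4.
White is in check but has 3 legal moves → neither.

neither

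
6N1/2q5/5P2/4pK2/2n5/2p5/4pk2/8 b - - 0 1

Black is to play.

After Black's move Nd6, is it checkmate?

After Nd6: white king on f5; in check: yes, from the black knight on d6.
White has 5 legal replies: Kg6, Ke6, Kg5, Kxe5, Kg4.
In check but a legal move exists → not checkmate.

no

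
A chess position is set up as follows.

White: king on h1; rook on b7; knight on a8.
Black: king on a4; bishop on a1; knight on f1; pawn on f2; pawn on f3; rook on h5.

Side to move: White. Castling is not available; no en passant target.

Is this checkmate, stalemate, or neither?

checkmate

White to move; white king on h1.
In check: yes, from the black rook on h5.
King squares — g1: attacked by Pf2; g2: attacked by Pf3; h2: attacked by Nf1.
Legal moves for White: none.
In check with no legal moves → checkmate.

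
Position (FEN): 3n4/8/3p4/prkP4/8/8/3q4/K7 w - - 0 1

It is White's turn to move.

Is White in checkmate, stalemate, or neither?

stalemate

White to move; white king on a1.
In check: no.
King squares — b1: attacked by Rb5; a2: attacked by Qd2; b2: attacked by Qd2.
Legal moves for White: none.
Not in check and no legal moves → stalemate.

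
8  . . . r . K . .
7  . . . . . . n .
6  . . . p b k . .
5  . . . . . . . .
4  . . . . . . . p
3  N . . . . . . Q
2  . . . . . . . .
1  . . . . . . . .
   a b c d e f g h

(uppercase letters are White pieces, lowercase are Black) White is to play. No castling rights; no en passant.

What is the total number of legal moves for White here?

White to move; king on f8.
In check: yes, from the black rook on d8.
Legal moves: none.
Count: 0.

0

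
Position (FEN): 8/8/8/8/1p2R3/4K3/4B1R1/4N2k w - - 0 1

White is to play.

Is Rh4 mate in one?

After Rh4: black king on h1; in check: yes, from the white rook on h4.
King squares — g1: attacked by Rg2; g2: attacked by Ne1; h2: attacked by Rg2.
Black has no legal moves → checkmate.

yes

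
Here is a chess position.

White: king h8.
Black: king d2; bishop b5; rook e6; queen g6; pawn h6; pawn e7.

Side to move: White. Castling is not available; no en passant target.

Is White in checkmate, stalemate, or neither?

White to move; white king on h8.
In check: no.
King squares — g7: attacked by Qg6; h7: attacked by Qg6; g8: attacked by Qg6.
Legal moves for White: none.
Not in check and no legal moves → stalemate.

stalemate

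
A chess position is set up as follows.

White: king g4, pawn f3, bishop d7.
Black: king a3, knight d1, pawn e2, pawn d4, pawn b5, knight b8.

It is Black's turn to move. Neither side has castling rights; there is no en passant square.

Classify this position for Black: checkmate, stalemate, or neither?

neither

Black to move; black king on a3.
In check: no.
Legal moves for Black: Nxd7, Nc6, Na6, Kb4, Ka4, Kb3, Kb2, Ka2, Ne3+, Nc3, Nf2+, Nb2, b4, d3, e1=Q, e1=R, e1=B, e1=N.
Black has 18 legal moves and is not in check → neither.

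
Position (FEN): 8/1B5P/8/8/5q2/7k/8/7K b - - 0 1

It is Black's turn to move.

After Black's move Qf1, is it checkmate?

yes

After Qf1: white king on h1; in check: yes, from the black queen on f1.
King squares — g1: attacked by Qf1; g2: attacked by Qf1; h2: attacked by Kh3.
White has no legal moves → checkmate.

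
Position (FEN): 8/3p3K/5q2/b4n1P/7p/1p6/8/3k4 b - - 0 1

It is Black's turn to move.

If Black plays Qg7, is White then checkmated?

After Qg7: white king on h7; in check: yes, from the black queen on g7.
King squares — g6: attacked by Qg7; h6: attacked by Nf5; g7: attacked by Nf5; g8: attacked by Qg7; h8: attacked by Qg7.
White has no legal moves → checkmate.

yes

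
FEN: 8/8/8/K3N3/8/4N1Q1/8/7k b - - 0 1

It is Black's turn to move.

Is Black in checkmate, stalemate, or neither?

stalemate

Black to move; black king on h1.
In check: no.
King squares — g1: attacked by Qg3; g2: attacked by Ne3; h2: attacked by Qg3.
Legal moves for Black: none.
Not in check and no legal moves → stalemate.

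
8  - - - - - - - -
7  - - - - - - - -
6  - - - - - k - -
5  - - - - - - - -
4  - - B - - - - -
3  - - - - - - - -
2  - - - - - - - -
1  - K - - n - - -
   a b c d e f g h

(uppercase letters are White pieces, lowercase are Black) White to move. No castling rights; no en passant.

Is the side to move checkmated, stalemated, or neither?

White to move; white king on b1.
In check: no.
Legal moves for White: Bg8, Bf7, Be6, Ba6, Bd5, Bb5, Bd3, Bb3, Be2, Ba2, Bf1, Kb2, Ka2, Kc1, Ka1.
White has 15 legal moves and is not in check → neither.

neither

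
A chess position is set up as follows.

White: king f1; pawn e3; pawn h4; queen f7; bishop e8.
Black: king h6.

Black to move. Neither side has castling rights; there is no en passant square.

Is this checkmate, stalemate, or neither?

stalemate

Black to move; black king on h6.
In check: no.
King squares — g5: attacked by Ph4; h5: attacked by Qf7; g6: attacked by Qf7; g7: attacked by Qf7; h7: attacked by Qf7.
Legal moves for Black: none.
Not in check and no legal moves → stalemate.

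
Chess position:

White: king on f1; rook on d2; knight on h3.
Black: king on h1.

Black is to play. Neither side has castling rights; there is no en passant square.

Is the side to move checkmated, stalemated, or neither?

Black to move; black king on h1.
In check: no.
King squares — g1: attacked by Kf1; g2: attacked by Kf1; h2: attacked by Rd2.
Legal moves for Black: none.
Not in check and no legal moves → stalemate.

stalemate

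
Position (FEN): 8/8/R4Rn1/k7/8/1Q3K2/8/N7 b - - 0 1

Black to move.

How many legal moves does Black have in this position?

0

Black to move; king on a5.
In check: yes, from the white rook on a6.
Legal moves: none.
Count: 0.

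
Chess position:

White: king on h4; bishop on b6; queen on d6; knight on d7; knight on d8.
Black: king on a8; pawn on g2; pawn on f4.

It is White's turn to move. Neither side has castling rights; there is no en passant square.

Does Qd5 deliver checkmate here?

After Qd5: black king on a8; in check: yes, from the white queen on d5.
King squares — a7: attacked by Bb6; b7: attacked by Qd5; b8: attacked by Nd7.
Black has no legal moves → checkmate.

yes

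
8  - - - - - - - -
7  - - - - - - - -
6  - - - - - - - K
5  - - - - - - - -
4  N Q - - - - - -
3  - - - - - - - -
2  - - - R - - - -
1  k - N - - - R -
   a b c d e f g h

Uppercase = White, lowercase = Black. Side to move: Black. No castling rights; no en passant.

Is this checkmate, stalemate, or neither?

Black to move; black king on a1.
In check: no.
King squares — b1: attacked by Qb4; a2: attacked by Nc1; b2: attacked by Rd2.
Legal moves for Black: none.
Not in check and no legal moves → stalemate.

stalemate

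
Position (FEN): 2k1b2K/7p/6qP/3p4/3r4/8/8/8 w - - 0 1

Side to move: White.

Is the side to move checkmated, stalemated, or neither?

stalemate

White to move; white king on h8.
In check: no.
King squares — g7: attacked by Qg6; h7: attacked by Qg6; g8: attacked by Qg6.
Legal moves for White: none.
Not in check and no legal moves → stalemate.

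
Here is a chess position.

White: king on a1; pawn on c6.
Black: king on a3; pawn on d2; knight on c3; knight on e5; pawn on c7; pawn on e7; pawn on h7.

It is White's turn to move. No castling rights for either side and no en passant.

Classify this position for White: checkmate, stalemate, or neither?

stalemate

White to move; white king on a1.
In check: no.
King squares — b1: attacked by Nc3; a2: attacked by Ka3; b2: attacked by Ka3.
Legal moves for White: none.
Not in check and no legal moves → stalemate.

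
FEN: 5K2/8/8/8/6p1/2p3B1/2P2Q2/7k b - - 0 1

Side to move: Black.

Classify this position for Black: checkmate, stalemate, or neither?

stalemate

Black to move; black king on h1.
In check: no.
King squares — g1: attacked by Qf2; g2: attacked by Qf2; h2: attacked by Qf2.
Legal moves for Black: none.
Not in check and no legal moves → stalemate.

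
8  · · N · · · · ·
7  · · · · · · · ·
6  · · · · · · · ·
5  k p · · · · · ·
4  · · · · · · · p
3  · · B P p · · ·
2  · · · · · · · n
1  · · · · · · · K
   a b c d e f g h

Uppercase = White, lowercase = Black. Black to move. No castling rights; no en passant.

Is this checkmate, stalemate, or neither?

neither

Black to move; black king on a5.
In check: yes, from the white bishop on c3.
Legal moves for Black: Ka6, Ka4, b4.
Black is in check but has 3 legal moves → neither.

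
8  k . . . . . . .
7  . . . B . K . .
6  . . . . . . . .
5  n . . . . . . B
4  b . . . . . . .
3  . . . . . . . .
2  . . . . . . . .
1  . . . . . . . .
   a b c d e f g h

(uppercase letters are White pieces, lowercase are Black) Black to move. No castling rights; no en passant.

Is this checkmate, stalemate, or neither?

neither

Black to move; black king on a8.
In check: no.
Legal moves for Black: Kb8, Kb7, Ka7, Nb7, Nc6, Nc4, Nb3, Bxd7, Bc6, Bb5, Bb3+, Bc2, Bd1.
Black has 13 legal moves and is not in check → neither.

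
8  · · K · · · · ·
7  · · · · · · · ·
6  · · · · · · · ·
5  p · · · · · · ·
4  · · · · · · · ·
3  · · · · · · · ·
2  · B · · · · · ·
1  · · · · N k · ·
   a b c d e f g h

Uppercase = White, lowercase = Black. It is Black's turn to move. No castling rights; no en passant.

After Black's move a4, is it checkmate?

After a4: white king on c8; in check: no.
White is not in check, so this cannot be checkmate.

no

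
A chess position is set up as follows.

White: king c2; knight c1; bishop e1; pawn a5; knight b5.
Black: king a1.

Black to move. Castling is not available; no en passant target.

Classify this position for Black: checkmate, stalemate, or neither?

Black to move; black king on a1.
In check: no.
King squares — b1: attacked by Kc2; a2: attacked by Nc1; b2: attacked by Kc2.
Legal moves for Black: none.
Not in check and no legal moves → stalemate.

stalemate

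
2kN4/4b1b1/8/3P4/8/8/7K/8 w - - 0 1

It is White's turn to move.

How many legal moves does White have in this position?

White to move; king on h2.
In check: no.
Legal moves: Nf7, Nb7, Ne6, Nc6, Kh3, Kg3, Kg2, Kh1, Kg1, d6.
Count: 10.

10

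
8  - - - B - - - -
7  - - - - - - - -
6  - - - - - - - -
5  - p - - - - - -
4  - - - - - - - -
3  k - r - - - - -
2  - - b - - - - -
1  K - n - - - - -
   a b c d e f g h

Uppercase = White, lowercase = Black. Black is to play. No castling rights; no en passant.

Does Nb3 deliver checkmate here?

yes

After Nb3: white king on a1; in check: yes, from the black knight on b3.
King squares — b1: attacked by Bc2; a2: attacked by Ka3; b2: attacked by Ka3.
White has no legal moves → checkmate.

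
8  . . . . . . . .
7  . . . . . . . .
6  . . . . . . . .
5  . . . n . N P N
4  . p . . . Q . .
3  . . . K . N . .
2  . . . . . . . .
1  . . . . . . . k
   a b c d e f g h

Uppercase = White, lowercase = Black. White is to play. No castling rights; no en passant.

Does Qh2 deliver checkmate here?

After Qh2: black king on h1; in check: yes, from the white queen on h2.
King squares — g1: attacked by Qh2; g2: attacked by Qh2; h2: attacked by Nf3.
Black has no legal moves → checkmate.

yes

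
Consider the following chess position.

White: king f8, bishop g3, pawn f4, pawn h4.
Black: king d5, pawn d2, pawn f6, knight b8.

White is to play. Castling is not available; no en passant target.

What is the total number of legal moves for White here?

White to move; king on f8.
In check: no.
Legal moves: Kg8, Ke8, Kg7, Kf7, Ke7, Bh2, Bf2, Be1, h5, f5.
Count: 10.

10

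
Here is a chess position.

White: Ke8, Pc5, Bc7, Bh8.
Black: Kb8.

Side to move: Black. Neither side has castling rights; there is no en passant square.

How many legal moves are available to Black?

5

Black to move; king on b8.
In check: yes, from the white bishop on c7.
Legal moves: Kc8, Ka8, Kxc7, Kb7, Ka7.
Count: 5.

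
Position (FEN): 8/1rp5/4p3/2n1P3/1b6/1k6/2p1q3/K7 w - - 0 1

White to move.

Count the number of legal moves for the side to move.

0

White to move; king on a1.
In check: no.
Legal moves: none.
Count: 0.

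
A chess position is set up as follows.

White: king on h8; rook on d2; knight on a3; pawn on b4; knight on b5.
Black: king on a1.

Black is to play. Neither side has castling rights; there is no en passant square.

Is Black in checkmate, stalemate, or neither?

Black to move; black king on a1.
In check: no.
King squares — b1: attacked by Na3; a2: attacked by Rd2; b2: attacked by Rd2.
Legal moves for Black: none.
Not in check and no legal moves → stalemate.

stalemate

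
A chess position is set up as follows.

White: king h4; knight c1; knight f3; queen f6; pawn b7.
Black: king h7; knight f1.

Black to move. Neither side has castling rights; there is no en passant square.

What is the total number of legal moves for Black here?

Black to move; king on h7.
In check: no.
Legal moves: Kg8, Ng3, Ne3, Nh2, Nd2.
Count: 5.

5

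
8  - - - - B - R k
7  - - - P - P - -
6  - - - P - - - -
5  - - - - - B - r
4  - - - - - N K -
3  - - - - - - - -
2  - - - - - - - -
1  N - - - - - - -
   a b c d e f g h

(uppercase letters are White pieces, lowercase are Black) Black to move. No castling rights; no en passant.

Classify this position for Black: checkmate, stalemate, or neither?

Black to move; black king on h8.
In check: yes, from the white rook on g8.
King squares — g7: attacked by Rg8; h7: attacked by Bf5; g8: attacked by Pf7.
Legal moves for Black: none.
In check with no legal moves → checkmate.

checkmate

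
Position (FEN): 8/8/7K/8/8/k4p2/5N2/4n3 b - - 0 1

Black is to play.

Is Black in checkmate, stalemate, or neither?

Black to move; black king on a3.
In check: no.
Legal moves for Black: Kb4, Ka4, Kb3, Kb2, Ka2, Nd3, Ng2, Nc2.
Black has 8 legal moves and is not in check → neither.

neither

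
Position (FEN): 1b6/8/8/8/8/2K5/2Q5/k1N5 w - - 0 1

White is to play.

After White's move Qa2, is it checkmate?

yes

After Qa2: black king on a1; in check: yes, from the white queen on a2.
King squares — b1: attacked by Qa2; a2: attacked by Nc1; b2: attacked by Qa2.
Black has no legal moves → checkmate.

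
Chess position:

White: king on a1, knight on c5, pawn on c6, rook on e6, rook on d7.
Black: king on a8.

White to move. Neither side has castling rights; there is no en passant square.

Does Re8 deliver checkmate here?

yes

After Re8: black king on a8; in check: yes, from the white rook on e8.
King squares — a7: attacked by Rd7; b7: attacked by Nc5; b8: attacked by Re8.
Black has no legal moves → checkmate.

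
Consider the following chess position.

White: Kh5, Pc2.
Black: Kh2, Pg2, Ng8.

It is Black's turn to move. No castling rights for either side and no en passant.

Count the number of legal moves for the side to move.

11

Black to move; king on h2.
In check: no.
Legal moves: Ne7, Nh6, Nf6+, Kh3, Kg3, Kh1, Kg1, g1=Q, g1=R, g1=B, g1=N.
Count: 11.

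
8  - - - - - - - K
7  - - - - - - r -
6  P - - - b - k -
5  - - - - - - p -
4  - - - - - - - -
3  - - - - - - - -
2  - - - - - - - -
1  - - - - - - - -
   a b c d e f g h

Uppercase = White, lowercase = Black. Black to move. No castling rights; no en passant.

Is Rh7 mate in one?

After Rh7: white king on h8; in check: yes, from the black rook on h7.
King squares — g7: attacked by Kg6; h7: attacked by Kg6; g8: attacked by Be6.
White has no legal moves → checkmate.

yes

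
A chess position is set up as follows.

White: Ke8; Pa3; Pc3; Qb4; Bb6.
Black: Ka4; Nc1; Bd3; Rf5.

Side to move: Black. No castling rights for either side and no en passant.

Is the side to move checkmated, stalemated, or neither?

Black to move; black king on a4.
In check: yes, from the white queen on b4.
King squares — a3: attacked by Qb4; b3: attacked by Qb4; b4: attacked by Pa3; a5: attacked by Qb4; b5: attacked by Qb4.
Legal moves for Black: none.
In check with no legal moves → checkmate.

checkmate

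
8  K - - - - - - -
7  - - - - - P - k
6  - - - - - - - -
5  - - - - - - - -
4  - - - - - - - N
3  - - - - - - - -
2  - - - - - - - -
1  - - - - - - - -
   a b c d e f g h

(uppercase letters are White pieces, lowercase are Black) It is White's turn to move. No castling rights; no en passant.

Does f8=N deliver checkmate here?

After f8=N: black king on h7; in check: yes, from the white knight on f8.
Black has 4 legal replies: Kh8, Kg8, Kg7, Kh6.
In check but a legal move exists → not checkmate.

no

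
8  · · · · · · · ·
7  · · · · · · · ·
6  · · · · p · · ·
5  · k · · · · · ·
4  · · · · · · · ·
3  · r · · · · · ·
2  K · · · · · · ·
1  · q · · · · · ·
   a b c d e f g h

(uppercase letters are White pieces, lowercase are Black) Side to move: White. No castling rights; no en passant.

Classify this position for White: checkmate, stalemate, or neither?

checkmate

White to move; white king on a2.
In check: yes, from the black queen on b1.
King squares — a1: attacked by Qb1; b1: attacked by Rb3; b2: attacked by Qb1; a3: attacked by Rb3; b3: attacked by Qb1.
Legal moves for White: none.
In check with no legal moves → checkmate.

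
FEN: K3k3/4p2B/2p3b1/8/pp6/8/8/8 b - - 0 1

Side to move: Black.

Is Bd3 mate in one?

no

After Bd3: white king on a8; in check: no.
White is not in check, so this cannot be checkmate.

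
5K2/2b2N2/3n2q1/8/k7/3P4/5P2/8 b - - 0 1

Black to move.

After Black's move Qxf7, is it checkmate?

yes

After Qxf7: white king on f8; in check: yes, from the black queen on f7.
King squares — e7: attacked by Qf7; f7: attacked by Nd6; g7: attacked by Qf7; e8: attacked by Nd6; g8: attacked by Qf7.
White has no legal moves → checkmate.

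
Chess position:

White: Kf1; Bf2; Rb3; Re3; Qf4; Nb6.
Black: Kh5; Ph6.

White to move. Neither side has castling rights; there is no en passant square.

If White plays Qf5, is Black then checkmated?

After Qf5: black king on h5; in check: yes, from the white queen on f5.
King squares — g4: attacked by Qf5; h4: attacked by Bf2; g5: attacked by Qf5; g6: attacked by Qf5; h6: own pawn.
Black has no legal moves → checkmate.

yes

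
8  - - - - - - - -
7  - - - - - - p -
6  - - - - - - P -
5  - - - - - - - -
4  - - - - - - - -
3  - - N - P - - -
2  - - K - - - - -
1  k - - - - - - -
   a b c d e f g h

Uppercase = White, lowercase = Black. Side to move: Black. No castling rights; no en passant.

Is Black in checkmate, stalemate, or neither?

Black to move; black king on a1.
In check: no.
King squares — b1: attacked by Kc2; a2: attacked by Nc3; b2: attacked by Kc2.
Legal moves for Black: none.
Not in check and no legal moves → stalemate.

stalemate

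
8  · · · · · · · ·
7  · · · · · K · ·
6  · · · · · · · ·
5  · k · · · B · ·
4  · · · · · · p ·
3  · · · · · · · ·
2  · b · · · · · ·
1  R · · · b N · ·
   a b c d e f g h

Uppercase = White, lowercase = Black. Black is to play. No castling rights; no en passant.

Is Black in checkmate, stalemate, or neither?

neither

Black to move; black king on b5.
In check: no.
Legal moves for Black include: Kc6, Kb6, Kc5, Kc4, Kb4, Bh8, Bg7, Bf6, Be5, Bd4, Bbc3, Ba3, Bc1, Bxa1, Ba5, Bh4, Bb4, Bg3, ... (list truncated; more exist).
Black has legal moves and is not in check → neither.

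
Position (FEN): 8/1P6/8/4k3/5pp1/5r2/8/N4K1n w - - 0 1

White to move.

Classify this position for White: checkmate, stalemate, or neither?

neither

White to move; white king on f1.
In check: yes, from the black rook on f3.
King squares — e1: available; g1: available; e2: available; f2: attacked by Nh1; g2: available.
Legal moves for White: Kg2, Ke2, Kg1, Ke1.
White is in check but has 4 legal moves → neither.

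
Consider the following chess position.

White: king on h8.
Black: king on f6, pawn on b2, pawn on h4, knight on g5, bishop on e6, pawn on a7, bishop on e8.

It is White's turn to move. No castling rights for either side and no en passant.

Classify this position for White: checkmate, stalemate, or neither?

White to move; white king on h8.
In check: no.
King squares — g7: attacked by Kf6; h7: attacked by Ng5; g8: attacked by Be6.
Legal moves for White: none.
Not in check and no legal moves → stalemate.

stalemate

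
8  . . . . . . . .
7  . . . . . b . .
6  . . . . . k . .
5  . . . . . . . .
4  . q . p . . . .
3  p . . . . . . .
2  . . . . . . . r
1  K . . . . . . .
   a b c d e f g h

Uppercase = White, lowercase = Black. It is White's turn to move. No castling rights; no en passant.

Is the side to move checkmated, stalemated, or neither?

stalemate

White to move; white king on a1.
In check: no.
King squares — b1: attacked by Qb4; a2: attacked by Rh2; b2: attacked by Rh2.
Legal moves for White: none.
Not in check and no legal moves → stalemate.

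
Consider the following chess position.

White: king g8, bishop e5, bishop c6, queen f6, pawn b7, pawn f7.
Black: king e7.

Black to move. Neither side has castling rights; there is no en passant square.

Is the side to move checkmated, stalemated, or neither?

checkmate

Black to move; black king on e7.
In check: yes, from the white queen on f6.
King squares — d6: attacked by Be5; e6: attacked by Qf6; f6: attacked by Be5; d7: attacked by Bc6; f7: attacked by Qf6; d8: attacked by Qf6; e8: attacked by Bc6; f8: attacked by Kg8.
Legal moves for Black: none.
In check with no legal moves → checkmate.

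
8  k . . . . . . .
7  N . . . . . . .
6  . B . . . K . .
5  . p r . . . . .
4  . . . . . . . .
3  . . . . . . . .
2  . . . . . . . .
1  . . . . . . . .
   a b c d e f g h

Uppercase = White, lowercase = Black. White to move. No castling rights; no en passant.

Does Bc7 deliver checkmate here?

no

After Bc7: black king on a8; in check: no.
Black is not in check, so this cannot be checkmate.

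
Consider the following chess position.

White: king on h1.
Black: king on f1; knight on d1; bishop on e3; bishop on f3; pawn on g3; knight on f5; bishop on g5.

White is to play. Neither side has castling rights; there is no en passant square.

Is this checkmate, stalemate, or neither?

White to move; white king on h1.
In check: yes, from the black bishop on f3.
King squares — g1: attacked by Kf1; g2: attacked by Kf1; h2: attacked by Pg3.
Legal moves for White: none.
In check with no legal moves → checkmate.

checkmate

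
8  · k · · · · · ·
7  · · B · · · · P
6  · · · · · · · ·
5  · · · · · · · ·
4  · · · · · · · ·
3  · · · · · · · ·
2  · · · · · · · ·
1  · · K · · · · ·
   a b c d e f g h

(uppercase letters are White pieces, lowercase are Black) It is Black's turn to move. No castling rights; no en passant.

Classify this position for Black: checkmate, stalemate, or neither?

neither

Black to move; black king on b8.
In check: yes, from the white bishop on c7.
Legal moves for Black: Kc8, Ka8, Kxc7, Kb7, Ka7.
Black is in check but has 5 legal moves → neither.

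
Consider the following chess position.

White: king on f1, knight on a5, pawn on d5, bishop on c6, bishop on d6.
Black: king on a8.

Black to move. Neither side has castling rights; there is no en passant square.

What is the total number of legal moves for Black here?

Black to move; king on a8.
In check: yes, from the white bishop on c6.
Legal moves: Ka7.
Count: 1.

1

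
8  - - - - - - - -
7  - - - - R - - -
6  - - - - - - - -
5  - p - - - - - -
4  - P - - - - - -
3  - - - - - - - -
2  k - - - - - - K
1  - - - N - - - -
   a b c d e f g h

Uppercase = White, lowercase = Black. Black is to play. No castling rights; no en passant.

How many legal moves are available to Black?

Black to move; king on a2.
In check: no.
Legal moves: Kb3, Ka3, Kb1, Ka1.
Count: 4.

4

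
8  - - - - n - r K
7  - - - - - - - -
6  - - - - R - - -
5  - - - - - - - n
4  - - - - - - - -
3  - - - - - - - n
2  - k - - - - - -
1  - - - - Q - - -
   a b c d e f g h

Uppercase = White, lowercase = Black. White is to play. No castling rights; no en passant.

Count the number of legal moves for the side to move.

White to move; king on h8.
In check: yes, from the black rook on g8.
Legal moves: Kxg8, Kh7.
Count: 2.

2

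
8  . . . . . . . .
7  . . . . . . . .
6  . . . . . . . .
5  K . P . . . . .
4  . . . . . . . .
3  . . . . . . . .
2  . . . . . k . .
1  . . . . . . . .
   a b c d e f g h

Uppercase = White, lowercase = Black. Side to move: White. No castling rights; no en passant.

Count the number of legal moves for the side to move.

6

White to move; king on a5.
In check: no.
Legal moves: Kb6, Ka6, Kb5, Kb4, Ka4, c6.
Count: 6.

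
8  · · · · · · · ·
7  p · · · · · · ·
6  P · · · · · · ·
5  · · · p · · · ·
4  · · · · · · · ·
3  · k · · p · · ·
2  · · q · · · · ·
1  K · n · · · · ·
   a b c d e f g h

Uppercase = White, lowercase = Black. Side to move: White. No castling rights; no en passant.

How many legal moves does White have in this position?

White to move; king on a1.
In check: no.
Legal moves: none.
Count: 0.

0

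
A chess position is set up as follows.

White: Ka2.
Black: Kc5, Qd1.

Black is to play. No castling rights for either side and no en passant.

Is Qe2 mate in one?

After Qe2: white king on a2; in check: yes, from the black queen on e2.
White has 4 legal replies: Kb3, Ka3, Kb1, Ka1.
In check but a legal move exists → not checkmate.

no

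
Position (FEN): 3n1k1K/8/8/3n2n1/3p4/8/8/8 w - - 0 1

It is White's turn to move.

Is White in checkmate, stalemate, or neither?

White to move; white king on h8.
In check: no.
King squares — g7: attacked by Kf8; h7: attacked by Ng5; g8: attacked by Kf8.
Legal moves for White: none.
Not in check and no legal moves → stalemate.

stalemate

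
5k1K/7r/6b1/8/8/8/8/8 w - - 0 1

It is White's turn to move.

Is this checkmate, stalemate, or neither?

checkmate

White to move; white king on h8.
In check: yes, from the black rook on h7.
King squares — g7: attacked by Rh7; h7: attacked by Bg6; g8: attacked by Kf8.
Legal moves for White: none.
In check with no legal moves → checkmate.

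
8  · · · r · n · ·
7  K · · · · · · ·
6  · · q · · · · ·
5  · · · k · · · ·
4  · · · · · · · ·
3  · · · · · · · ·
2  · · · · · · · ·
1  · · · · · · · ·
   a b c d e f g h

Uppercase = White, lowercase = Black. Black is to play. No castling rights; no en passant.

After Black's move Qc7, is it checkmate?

After Qc7: white king on a7; in check: yes, from the black queen on c7.
White has 1 legal reply: Ka6.
In check but a legal move exists → not checkmate.

no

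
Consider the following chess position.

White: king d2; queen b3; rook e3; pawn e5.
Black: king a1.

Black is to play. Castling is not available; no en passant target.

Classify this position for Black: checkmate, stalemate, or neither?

stalemate

Black to move; black king on a1.
In check: no.
King squares — b1: attacked by Qb3; a2: attacked by Qb3; b2: attacked by Qb3.
Legal moves for Black: none.
Not in check and no legal moves → stalemate.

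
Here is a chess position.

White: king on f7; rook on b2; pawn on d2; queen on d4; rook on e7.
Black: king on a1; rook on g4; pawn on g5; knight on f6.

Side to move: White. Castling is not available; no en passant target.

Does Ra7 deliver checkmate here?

After Ra7: black king on a1; in check: yes, from the white rook on a7.
King squares — b1: attacked by Rb2; a2: attacked by Rb2; b2: attacked by Qd4.
Black has no legal moves → checkmate.

yes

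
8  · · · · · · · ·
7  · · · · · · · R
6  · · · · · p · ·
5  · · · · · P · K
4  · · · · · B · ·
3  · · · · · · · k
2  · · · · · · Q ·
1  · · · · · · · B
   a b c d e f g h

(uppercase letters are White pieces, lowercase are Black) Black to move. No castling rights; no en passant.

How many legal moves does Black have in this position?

Black to move; king on h3.
In check: yes, from the white queen on g2.
Legal moves: none.
Count: 0.

0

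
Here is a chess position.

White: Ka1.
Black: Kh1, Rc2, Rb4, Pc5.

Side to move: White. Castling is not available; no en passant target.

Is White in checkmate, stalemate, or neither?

White to move; white king on a1.
In check: no.
King squares — b1: attacked by Rb4; a2: attacked by Rc2; b2: attacked by Rc2.
Legal moves for White: none.
Not in check and no legal moves → stalemate.

stalemate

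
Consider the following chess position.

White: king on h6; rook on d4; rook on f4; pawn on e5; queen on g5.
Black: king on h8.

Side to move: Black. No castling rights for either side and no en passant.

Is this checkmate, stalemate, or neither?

Black to move; black king on h8.
In check: no.
King squares — g7: attacked by Qg5; h7: attacked by Kh6; g8: attacked by Qg5.
Legal moves for Black: none.
Not in check and no legal moves → stalemate.

stalemate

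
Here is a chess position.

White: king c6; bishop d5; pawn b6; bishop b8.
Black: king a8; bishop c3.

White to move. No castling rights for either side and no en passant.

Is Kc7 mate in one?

yes

After Kc7: black king on a8; in check: yes, from the white bishop on d5.
King squares — a7: attacked by Pb6; b7: attacked by Bd5; b8: attacked by Kc7.
Black has no legal moves → checkmate.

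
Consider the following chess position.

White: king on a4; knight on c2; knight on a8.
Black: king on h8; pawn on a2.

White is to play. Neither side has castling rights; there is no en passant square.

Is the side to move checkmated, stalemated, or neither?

neither

White to move; white king on a4.
In check: no.
Legal moves for White: Nc7, Nb6, Kb5, Ka5, Kb4, Kb3, Ka3, Nd4, Nb4, Ne3, Na3, Ne1, Na1.
White has 13 legal moves and is not in check → neither.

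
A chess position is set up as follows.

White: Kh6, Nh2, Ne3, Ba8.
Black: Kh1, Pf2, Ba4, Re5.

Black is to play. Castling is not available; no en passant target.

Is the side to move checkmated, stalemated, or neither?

Black to move; black king on h1.
In check: yes, from the white bishop on a8.
King squares — g1: available; g2: attacked by Ne3; h2: available.
Legal moves for Black: Kxh2, Kg1, Rd5, Re4, Bc6.
Black is in check but has 5 legal moves → neither.

neither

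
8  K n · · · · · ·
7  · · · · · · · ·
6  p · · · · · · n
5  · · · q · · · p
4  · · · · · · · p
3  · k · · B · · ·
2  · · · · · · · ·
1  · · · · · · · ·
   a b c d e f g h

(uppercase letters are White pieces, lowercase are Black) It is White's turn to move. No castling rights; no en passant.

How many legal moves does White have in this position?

2

White to move; king on a8.
In check: yes, from the black queen on d5.
Legal moves: Kxb8, Ka7.
Count: 2.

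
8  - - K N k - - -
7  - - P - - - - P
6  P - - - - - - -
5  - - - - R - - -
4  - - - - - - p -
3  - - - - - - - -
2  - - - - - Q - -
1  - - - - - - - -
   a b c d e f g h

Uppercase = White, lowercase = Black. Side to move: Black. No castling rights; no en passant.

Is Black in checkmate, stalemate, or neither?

checkmate

Black to move; black king on e8.
In check: yes, from the white rook on e5.
King squares — d7: attacked by Kc8; e7: attacked by Re5; f7: attacked by Qf2; d8: attacked by Pc7; f8: attacked by Qf2.
Legal moves for Black: none.
In check with no legal moves → checkmate.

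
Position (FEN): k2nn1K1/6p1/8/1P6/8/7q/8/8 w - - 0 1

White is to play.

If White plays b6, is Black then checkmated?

After b6: black king on a8; in check: no.
Black is not in check, so this cannot be checkmate.

no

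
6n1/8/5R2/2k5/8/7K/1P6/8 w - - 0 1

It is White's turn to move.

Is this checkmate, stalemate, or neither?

neither

White to move; white king on h3.
In check: no.
Legal moves for White include: Rf8, Rf7, Rh6, Rg6, Re6, Rd6, Rc6+, Rb6, Ra6, Rf5+, Rf4, Rf3, Rf2, Rf1, Kh4, Kg4, Kg3, Kh2, ... (list truncated; more exist).
White has legal moves and is not in check → neither.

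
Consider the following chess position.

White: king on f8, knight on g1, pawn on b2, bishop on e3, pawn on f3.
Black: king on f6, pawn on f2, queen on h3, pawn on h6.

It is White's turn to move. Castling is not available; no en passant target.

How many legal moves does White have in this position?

White to move; king on f8.
In check: no.
Legal moves: Kg8, Ke8, Ba7, Bxh6, Bb6, Bg5+, Bc5, Bf4, Bd4+, Bxf2, Bd2, Bc1, Nxh3, Ne2, f4, b3, b4.
Count: 17.

17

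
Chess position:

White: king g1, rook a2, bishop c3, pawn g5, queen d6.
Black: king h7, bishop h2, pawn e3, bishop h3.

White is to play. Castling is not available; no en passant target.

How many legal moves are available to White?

White to move; king on g1.
In check: yes, from the black bishop on h2.
Legal moves: Kxh2, Kh1, Qxh2, Rxh2.
Count: 4.

4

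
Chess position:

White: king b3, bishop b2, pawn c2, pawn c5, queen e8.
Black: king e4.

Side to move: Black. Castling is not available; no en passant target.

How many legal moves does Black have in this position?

4

Black to move; king on e4.
In check: yes, from the white queen on e8.
Legal moves: Kf5, Kd5, Kf4, Kf3.
Count: 4.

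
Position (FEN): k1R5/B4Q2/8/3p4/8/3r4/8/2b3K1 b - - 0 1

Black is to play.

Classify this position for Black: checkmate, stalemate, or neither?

Black to move; black king on a8.
In check: yes, from the white rook on c8.
King squares — a7: attacked by Qf7; b7: attacked by Qf7; b8: attacked by Ba7.
Legal moves for Black: none.
In check with no legal moves → checkmate.

checkmate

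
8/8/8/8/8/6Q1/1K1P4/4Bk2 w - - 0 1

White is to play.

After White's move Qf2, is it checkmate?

After Qf2: black king on f1; in check: yes, from the white queen on f2.
King squares — e1: attacked by Qf2; g1: attacked by Qf2; e2: attacked by Qf2; f2: attacked by Be1; g2: attacked by Qf2.
Black has no legal moves → checkmate.

yes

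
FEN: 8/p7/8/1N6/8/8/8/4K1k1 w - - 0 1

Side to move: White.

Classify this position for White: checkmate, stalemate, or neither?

neither

White to move; white king on e1.
In check: no.
Legal moves for White: Nc7, Nxa7, Nd6, Nd4, Nc3, Na3, Ke2, Kd2, Kd1.
White has 9 legal moves and is not in check → neither.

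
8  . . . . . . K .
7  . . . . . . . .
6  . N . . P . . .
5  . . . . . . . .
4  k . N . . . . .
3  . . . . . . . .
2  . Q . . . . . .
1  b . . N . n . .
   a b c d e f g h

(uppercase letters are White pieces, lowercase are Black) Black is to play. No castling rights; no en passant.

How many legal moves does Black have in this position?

Black to move; king on a4.
In check: yes, from the white knight on b6.
Legal moves: none.
Count: 0.

0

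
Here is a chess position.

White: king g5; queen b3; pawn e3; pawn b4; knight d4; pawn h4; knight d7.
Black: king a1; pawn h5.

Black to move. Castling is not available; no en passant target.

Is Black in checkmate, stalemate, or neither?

Black to move; black king on a1.
In check: no.
King squares — b1: attacked by Qb3; a2: attacked by Qb3; b2: attacked by Qb3.
Legal moves for Black: none.
Not in check and no legal moves → stalemate.

stalemate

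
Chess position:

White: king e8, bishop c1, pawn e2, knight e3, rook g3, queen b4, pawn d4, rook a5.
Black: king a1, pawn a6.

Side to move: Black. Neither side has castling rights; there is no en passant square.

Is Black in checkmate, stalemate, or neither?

Black to move; black king on a1.
In check: yes, from the white rook on a5.
King squares — b1: attacked by Qb4; a2: attacked by Ra5; b2: attacked by Bc1.
Legal moves for Black: none.
In check with no legal moves → checkmate.

checkmate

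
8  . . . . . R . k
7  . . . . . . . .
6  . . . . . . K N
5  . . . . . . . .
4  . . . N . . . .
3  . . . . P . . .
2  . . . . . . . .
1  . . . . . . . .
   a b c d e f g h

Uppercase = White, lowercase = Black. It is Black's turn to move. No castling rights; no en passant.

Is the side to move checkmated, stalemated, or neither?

Black to move; black king on h8.
In check: yes, from the white rook on f8.
King squares — g7: attacked by Kg6; h7: attacked by Kg6; g8: attacked by Nh6.
Legal moves for Black: none.
In check with no legal moves → checkmate.

checkmate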